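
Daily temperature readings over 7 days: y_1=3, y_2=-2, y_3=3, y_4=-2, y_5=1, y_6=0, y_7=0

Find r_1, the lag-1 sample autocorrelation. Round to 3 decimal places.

-0.785

Mean ȳ = (3 − 2 + 3 − 2 + 1 + 0 + 0)/7 = 0.4286
Numerator Σ_{t=1}^{6}(y_t−ȳ)(y_{t+1}−ȳ) = -20.1837
Denominator Σ(y_t−ȳ)² = 25.7143
r_1 = -20.1837 / 25.7143 = -0.785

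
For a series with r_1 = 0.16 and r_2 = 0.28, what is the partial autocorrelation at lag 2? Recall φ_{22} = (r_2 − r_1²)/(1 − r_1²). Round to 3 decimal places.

φ_{22} = (r_2 − r_1²) / (1 − r_1²)
r_1² = (0.16)² = 0.0256
Numerator = 0.28 − 0.0256 = 0.2544; denominator = 1 − 0.0256 = 0.9744
φ_{22} = 0.2544 / 0.9744 = 0.261

0.261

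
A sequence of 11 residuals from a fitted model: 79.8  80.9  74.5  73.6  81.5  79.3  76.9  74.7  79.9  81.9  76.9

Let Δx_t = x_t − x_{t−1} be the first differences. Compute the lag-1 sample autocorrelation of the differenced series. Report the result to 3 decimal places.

First differences Δx: 1.1, -6.4, -0.9, 7.9, -2.2, -2.4, -2.2, 5.2, 2.0, -5.0
Mean of differences = -0.2900
Numerator Σ(Δx_t−Δx̄)(Δx_{t+1}−Δx̄) = -26.0441
Denominator Σ(Δx_t−Δx̄)² = 176.0290
r_1(Δx) = -26.0441 / 176.0290 = -0.148

-0.148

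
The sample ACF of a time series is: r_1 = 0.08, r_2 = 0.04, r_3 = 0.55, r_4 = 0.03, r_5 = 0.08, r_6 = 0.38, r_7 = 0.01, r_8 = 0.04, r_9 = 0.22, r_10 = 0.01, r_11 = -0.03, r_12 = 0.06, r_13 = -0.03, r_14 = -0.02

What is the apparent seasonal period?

3

The largest autocorrelation is r_3 = 0.55, with weaker echoes at lags 6 (0.38) and 9 (0.22); the remaining lags stay at or below 0.08.
The dominant spike at lag 3 indicates a seasonal period of 3.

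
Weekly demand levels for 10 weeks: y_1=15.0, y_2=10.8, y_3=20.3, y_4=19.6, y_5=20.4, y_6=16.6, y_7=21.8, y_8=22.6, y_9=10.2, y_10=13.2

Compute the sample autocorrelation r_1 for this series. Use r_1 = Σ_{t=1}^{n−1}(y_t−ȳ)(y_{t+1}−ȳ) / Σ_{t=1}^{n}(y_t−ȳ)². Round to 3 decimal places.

Mean ȳ = (15.0 + 10.8 + 20.3 + 19.6 + 20.4 + 16.6 + 21.8 + 22.6 + 10.2 + 13.2)/10 = 17.0500
Numerator Σ_{t=1}^{9}(y_t−ȳ)(y_{t+1}−ȳ) = 20.4025
Denominator Σ(y_t−ȳ)² = 186.8650
r_1 = 20.4025 / 186.8650 = 0.109

0.109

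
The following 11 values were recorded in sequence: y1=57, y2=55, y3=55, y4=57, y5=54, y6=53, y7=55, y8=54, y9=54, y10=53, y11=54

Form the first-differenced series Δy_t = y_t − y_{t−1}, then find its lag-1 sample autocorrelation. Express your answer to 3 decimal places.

First differences Δy: -2, 0, 2, -3, -1, 2, -1, 0, -1, 1
Mean of differences = -0.3000
Numerator Σ(Δy_t−Δȳ)(Δy_{t+1}−Δȳ) = -8.6900
Denominator Σ(Δy_t−Δȳ)² = 24.1000
r_1(Δy) = -8.6900 / 24.1000 = -0.361

-0.361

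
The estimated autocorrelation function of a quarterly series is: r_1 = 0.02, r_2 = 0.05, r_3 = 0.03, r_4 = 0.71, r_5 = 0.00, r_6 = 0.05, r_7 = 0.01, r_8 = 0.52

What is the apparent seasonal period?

4

The largest autocorrelation is r_4 = 0.71, with a weaker echo at lag 8 (0.52); the remaining lags stay at or below 0.05.
The dominant spike at lag 4 indicates a seasonal period of 4.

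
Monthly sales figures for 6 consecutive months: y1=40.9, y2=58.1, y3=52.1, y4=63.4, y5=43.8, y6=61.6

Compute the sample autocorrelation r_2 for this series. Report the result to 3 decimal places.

0.361

Mean ȳ = (40.9 + 58.1 + 52.1 + 63.4 + 43.8 + 61.6)/6 = 53.3167
Numerator Σ_{t=1}^{4}(y_t−ȳ)(y_{t+2}−ȳ) = 158.4411
Denominator Σ(y_t−ȳ)² = 439.3883
r_2 = 158.4411 / 439.3883 = 0.361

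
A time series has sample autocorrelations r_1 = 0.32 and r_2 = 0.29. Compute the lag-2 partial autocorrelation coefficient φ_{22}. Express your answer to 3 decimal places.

0.209

φ_{22} = (r_2 − r_1²) / (1 − r_1²)
r_1² = (0.32)² = 0.1024
Numerator = 0.29 − 0.1024 = 0.1876; denominator = 1 − 0.1024 = 0.8976
φ_{22} = 0.1876 / 0.8976 = 0.209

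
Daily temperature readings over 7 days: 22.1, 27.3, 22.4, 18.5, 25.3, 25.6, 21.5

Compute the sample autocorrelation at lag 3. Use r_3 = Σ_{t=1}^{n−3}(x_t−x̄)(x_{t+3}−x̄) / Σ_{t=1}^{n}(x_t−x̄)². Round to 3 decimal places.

0.373

Mean x̄ = (22.1 + 27.3 + 22.4 + 18.5 + 25.3 + 25.6 + 21.5)/7 = 23.2429
Deviations from mean: -1.1429, 4.0571, -0.8429, -4.7429, 2.0571, 2.3571, -1.7429
Numerator Σ_{t=1}^{4}(x_t−x̄)(x_{t+3}−x̄) = 20.0459
Denominator Σ(x_t−x̄)² = 53.7971
r_3 = 20.0459 / 53.7971 = 0.373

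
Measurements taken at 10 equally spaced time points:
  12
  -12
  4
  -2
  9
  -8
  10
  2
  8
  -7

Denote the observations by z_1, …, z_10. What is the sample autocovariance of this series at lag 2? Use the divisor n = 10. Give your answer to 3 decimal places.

Mean z̄ = (12 − 12 + 4 − 2 + 9 − 8 + 10 + 2 + 8 − 7)/10 = 1.6000
Σ_{t=1}^{8}(z_t−z̄)(z_{t+2}−z̄) = 234.8800
γ_2 = 234.8800 / 10 = 23.488

23.488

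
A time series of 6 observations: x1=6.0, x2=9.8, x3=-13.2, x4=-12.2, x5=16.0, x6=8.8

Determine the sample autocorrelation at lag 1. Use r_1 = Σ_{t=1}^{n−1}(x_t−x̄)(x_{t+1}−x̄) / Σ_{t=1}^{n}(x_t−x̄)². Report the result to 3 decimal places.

0.038

Mean x̄ = (6.0 + 9.8 − 13.2 − 12.2 + 16.0 + 8.8)/6 = 2.5333
Deviations from mean: 3.4667, 7.2667, -15.7333, -14.7333, 13.4667, 6.2667
Σ(x_t−x̄)(x_{t+1}−x̄) = (25.1911) + (-114.3289) + (231.8044) + (-198.4089) + (84.3911) = 28.6489
Denominator Σ(x_t−x̄)² = 750.0533
r_1 = 28.6489 / 750.0533 = 0.038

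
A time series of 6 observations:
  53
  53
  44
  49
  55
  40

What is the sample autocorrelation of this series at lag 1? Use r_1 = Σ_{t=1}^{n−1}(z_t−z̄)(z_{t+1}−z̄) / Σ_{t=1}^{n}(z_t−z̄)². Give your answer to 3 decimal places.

-0.333

Mean z̄ = (53 + 53 + 44 + 49 + 55 + 40)/6 = 49.0000
Deviations from mean: 4.0000, 4.0000, -5.0000, 0.0000, 6.0000, -9.0000
Σ(z_t−z̄)(z_{t+1}−z̄) = (16.0000) + (-20.0000) + (0.0000) + (0.0000) + (-54.0000) = -58.0000
Denominator Σ(z_t−z̄)² = 174.0000
r_1 = -58.0000 / 174.0000 = -0.333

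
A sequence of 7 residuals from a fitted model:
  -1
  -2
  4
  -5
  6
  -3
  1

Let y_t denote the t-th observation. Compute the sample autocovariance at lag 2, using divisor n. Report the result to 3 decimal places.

7.286

Mean ȳ = (-1 − 2 + 4 − 5 + 6 − 3 + 1)/7 = 0.0000
Deviations: -1.0000, -2.0000, 4.0000, -5.0000, 6.0000, -3.0000, 1.0000
Σ_{t=1}^{5}(y_t−ȳ)(y_{t+2}−ȳ) = 51.0000
γ_2 = 51.0000 / 7 = 7.286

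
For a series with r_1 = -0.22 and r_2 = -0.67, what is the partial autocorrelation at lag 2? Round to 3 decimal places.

φ_{22} = (r_2 − r_1²) / (1 − r_1²)
r_1² = (-0.22)² = 0.0484
Numerator = -0.67 − 0.0484 = -0.7184; denominator = 1 − 0.0484 = 0.9516
φ_{22} = -0.7184 / 0.9516 = -0.755

-0.755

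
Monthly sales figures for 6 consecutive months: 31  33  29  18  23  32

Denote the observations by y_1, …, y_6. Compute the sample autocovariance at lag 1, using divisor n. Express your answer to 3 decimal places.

6.148

Mean ȳ = (31 + 33 + 29 + 18 + 23 + 32)/6 = 27.6667
Σ_{t=1}^{5}(y_t−ȳ)(y_{t+1}−ȳ) = 36.8889
γ_1 = 36.8889 / 6 = 6.148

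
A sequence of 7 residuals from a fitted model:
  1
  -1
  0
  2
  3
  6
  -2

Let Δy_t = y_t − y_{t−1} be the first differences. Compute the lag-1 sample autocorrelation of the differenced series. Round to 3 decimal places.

First differences Δy: -2, 1, 2, 1, 3, -8
Mean of differences = -0.5000
Numerator Σ(Δy_t−Δȳ)(Δy_{t+1}−Δȳ) = -15.7500
Denominator Σ(Δy_t−Δȳ)² = 81.5000
r_1(Δy) = -15.7500 / 81.5000 = -0.193

-0.193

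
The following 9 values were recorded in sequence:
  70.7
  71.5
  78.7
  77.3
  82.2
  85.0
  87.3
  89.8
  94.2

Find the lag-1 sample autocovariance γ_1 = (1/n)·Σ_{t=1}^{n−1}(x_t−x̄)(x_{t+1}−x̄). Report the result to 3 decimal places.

Mean x̄ = (70.7 + 71.5 + 78.7 + 77.3 + 82.2 + 85.0 + 87.3 + 89.8 + 94.2)/9 = 81.8556
Σ_{t=1}^{8}(x_t−x̄)(x_{t+1}−x̄) = 320.5314
γ_1 = 320.5314 / 9 = 35.615

35.615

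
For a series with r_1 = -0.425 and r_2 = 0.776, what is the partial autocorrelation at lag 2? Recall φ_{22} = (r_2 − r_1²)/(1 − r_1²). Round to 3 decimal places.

φ_{22} = (r_2 − r_1²) / (1 − r_1²)
r_1² = (-0.425)² = 0.180625
Numerator = 0.776 − 0.1806 = 0.5954; denominator = 1 − 0.1806 = 0.8194
φ_{22} = 0.5954 / 0.8194 = 0.727

0.727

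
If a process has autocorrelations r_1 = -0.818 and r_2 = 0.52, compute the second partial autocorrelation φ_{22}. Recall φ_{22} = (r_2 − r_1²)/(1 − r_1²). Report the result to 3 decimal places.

φ_{22} = (r_2 − r_1²) / (1 − r_1²)
r_1² = (-0.818)² = 0.669124
Numerator = 0.52 − 0.6691 = -0.1491; denominator = 1 − 0.6691 = 0.3309
φ_{22} = -0.1491 / 0.3309 = -0.451

-0.451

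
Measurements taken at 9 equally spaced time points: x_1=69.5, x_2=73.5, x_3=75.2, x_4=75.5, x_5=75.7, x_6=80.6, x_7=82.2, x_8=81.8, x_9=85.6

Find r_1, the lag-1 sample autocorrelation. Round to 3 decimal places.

0.543

Mean x̄ = (69.5 + 73.5 + 75.2 + 75.5 + 75.7 + 80.6 + 82.2 + 81.8 + 85.6)/9 = 77.7333
Numerator Σ_{t=1}^{8}(x_t−x̄)(x_{t+1}−x̄) = 112.9089
Denominator Σ(x_t−x̄)² = 207.8400
r_1 = 112.9089 / 207.8400 = 0.543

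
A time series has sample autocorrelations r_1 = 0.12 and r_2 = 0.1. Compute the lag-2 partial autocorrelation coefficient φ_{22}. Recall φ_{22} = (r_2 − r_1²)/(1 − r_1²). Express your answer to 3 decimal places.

φ_{22} = (r_2 − r_1²) / (1 − r_1²)
r_1² = (0.12)² = 0.0144
Numerator = 0.1 − 0.0144 = 0.0856; denominator = 1 − 0.0144 = 0.9856
φ_{22} = 0.0856 / 0.9856 = 0.087

0.087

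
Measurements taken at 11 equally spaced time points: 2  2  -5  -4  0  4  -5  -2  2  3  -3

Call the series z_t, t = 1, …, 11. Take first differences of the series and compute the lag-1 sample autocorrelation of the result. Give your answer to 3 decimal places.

First differences Δz: 0, -7, 1, 4, 4, -9, 3, 4, 1, -6
Mean of differences = -0.5000
Numerator Σ(Δz_t−Δz̄)(Δz_{t+1}−Δz̄) = -39.7500
Denominator Σ(Δz_t−Δz̄)² = 222.5000
r_1(Δz) = -39.7500 / 222.5000 = -0.179

-0.179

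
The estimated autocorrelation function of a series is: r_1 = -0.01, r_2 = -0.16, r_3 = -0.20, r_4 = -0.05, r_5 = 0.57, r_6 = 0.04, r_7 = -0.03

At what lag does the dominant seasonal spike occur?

5

The largest autocorrelation is r_5 = 0.57; the remaining lags stay at or below 0.04.
The dominant spike at lag 5 indicates a seasonal period of 5.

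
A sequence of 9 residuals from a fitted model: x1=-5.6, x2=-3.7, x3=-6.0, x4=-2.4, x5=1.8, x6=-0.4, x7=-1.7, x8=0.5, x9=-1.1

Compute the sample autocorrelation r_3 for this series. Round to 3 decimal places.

-0.005

Mean x̄ = (-5.6 − 3.7 − 6.0 − 2.4 + 1.8 − 0.4 − 1.7 + 0.5 − 1.1)/9 = -2.0667
Σ(x_t−x̄)(x_{t+3}−x̄) = (1.1778) + (-6.3156) + (-6.5556) + (-0.1222) + (9.9244) + (1.6111) = -0.2800
Denominator Σ(x_t−x̄)² = 56.1200
r_3 = -0.2800 / 56.1200 = -0.005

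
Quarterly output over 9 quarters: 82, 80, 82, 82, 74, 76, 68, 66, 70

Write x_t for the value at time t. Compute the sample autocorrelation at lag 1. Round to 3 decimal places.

Mean x̄ = (82 + 80 + 82 + 82 + 74 + 76 + 68 + 66 + 70)/9 = 75.5556
Numerator Σ_{t=1}^{8}(x_t−x̄)(x_{t+1}−x̄) = 210.0247
Denominator Σ(x_t−x̄)² = 326.2222
r_1 = 210.0247 / 326.2222 = 0.644

0.644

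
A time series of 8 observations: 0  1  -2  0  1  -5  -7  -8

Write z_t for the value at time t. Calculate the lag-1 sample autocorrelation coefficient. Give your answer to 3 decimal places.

Mean z̄ = (0 + 1 − 2 + 0 + 1 − 5 − 7 − 8)/8 = -2.5000
Deviations from mean: 2.5000, 3.5000, 0.5000, 2.5000, 3.5000, -2.5000, -4.5000, -5.5000
Numerator Σ_{t=1}^{7}(z_t−z̄)(z_{t+1}−z̄) = 47.7500
Denominator Σ(z_t−z̄)² = 94.0000
r_1 = 47.7500 / 94.0000 = 0.508

0.508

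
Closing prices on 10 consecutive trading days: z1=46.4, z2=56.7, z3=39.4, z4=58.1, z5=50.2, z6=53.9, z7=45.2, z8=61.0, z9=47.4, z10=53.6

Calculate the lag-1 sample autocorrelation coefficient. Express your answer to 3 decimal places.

Mean z̄ = (46.4 + 56.7 + 39.4 + 58.1 + 50.2 + 53.9 + 45.2 + 61.0 + 47.4 + 53.6)/10 = 51.1900
Numerator Σ_{t=1}^{9}(z_t−z̄)(z_{t+1}−z̄) = -303.6571
Denominator Σ(z_t−z̄)² = 400.6690
r_1 = -303.6571 / 400.6690 = -0.758

-0.758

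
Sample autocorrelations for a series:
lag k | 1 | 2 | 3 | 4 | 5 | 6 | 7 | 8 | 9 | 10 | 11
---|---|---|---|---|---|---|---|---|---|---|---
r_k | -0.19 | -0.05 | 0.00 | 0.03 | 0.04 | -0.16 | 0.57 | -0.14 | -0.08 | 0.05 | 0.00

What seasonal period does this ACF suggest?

The largest autocorrelation is r_7 = 0.57; the remaining lags stay at or below 0.05.
The dominant spike at lag 7 indicates a seasonal period of 7.

7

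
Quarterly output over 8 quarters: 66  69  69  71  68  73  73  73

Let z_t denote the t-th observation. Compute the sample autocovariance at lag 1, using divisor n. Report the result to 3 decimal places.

Mean z̄ = (66 + 69 + 69 + 71 + 68 + 73 + 73 + 73)/8 = 70.2500
Σ_{t=1}^{7}(z_t−z̄)(z_{t+1}−z̄) = 13.1875
γ_1 = 13.1875 / 8 = 1.648

1.648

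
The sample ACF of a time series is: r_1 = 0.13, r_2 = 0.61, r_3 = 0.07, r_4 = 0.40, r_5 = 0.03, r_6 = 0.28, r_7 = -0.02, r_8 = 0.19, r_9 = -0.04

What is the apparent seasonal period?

2

The largest autocorrelation is r_2 = 0.61, with weaker echoes at lags 4 (0.40), 6 (0.28) and 8 (0.19); the remaining lags stay at or below 0.13.
The dominant spike at lag 2 indicates a seasonal period of 2.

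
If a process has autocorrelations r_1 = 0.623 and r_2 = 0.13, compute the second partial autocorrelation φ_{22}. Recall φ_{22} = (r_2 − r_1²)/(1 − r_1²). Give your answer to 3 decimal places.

-0.422

φ_{22} = (r_2 − r_1²) / (1 − r_1²)
r_1² = (0.623)² = 0.388129
Numerator = 0.13 − 0.3881 = -0.2581; denominator = 1 − 0.3881 = 0.6119
φ_{22} = -0.2581 / 0.6119 = -0.422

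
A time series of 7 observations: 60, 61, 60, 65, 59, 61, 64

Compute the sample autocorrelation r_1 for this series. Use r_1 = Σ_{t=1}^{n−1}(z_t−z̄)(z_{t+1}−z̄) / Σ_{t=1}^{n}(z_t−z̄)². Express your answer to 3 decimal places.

-0.424

Mean z̄ = (60 + 61 + 60 + 65 + 59 + 61 + 64)/7 = 61.4286
Deviations from mean: -1.4286, -0.4286, -1.4286, 3.5714, -2.4286, -0.4286, 2.5714
Numerator Σ_{t=1}^{6}(z_t−z̄)(z_{t+1}−z̄) = -12.6122
Denominator Σ(z_t−z̄)² = 29.7143
r_1 = -12.6122 / 29.7143 = -0.424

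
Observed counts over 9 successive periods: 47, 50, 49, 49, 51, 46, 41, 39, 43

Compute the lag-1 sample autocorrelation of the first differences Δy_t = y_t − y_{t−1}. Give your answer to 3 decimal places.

First differences Δy: 3, -1, 0, 2, -5, -5, -2, 4
Mean of differences = -0.5000
Numerator Σ(Δy_t−Δȳ)(Δy_{t+1}−Δȳ) = 8.2500
Denominator Σ(Δy_t−Δȳ)² = 82.0000
r_1(Δy) = 8.2500 / 82.0000 = 0.101

0.101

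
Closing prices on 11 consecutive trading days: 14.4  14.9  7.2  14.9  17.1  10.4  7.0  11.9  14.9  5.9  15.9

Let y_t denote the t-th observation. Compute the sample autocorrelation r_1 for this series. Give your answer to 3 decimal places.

Mean ȳ = (14.4 + 14.9 + 7.2 + 14.9 + 17.1 + 10.4 + 7.0 + 11.9 + 14.9 + 5.9 + 15.9)/11 = 12.2273
Numerator Σ_{t=1}^{10}(y_t−ȳ)(y_{t+1}−ȳ) = -46.7080
Denominator Σ(y_t−ȳ)² = 159.4618
r_1 = -46.7080 / 159.4618 = -0.293

-0.293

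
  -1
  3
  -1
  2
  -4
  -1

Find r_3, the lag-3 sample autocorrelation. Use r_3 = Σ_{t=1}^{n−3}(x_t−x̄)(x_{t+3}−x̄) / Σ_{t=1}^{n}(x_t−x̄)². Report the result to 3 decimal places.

Mean x̄ = (-1 + 3 − 1 + 2 − 4 − 1)/6 = -0.3333
Deviations from mean: -0.6667, 3.3333, -0.6667, 2.3333, -3.6667, -0.6667
Σ(x_t−x̄)(x_{t+3}−x̄) = (-1.5556) + (-12.2222) + (0.4444) = -13.3333
Denominator Σ(x_t−x̄)² = 31.3333
r_3 = -13.3333 / 31.3333 = -0.426

-0.426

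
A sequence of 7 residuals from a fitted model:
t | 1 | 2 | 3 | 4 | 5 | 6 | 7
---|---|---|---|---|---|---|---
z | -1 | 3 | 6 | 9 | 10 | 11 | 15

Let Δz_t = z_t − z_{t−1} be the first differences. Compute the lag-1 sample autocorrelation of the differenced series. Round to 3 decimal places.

0.060

First differences Δz: 4, 3, 3, 1, 1, 4
Mean of differences = 2.6667
Numerator Σ(Δz_t−Δz̄)(Δz_{t+1}−Δz̄) = 0.5556
Denominator Σ(Δz_t−Δz̄)² = 9.3333
r_1(Δz) = 0.5556 / 9.3333 = 0.060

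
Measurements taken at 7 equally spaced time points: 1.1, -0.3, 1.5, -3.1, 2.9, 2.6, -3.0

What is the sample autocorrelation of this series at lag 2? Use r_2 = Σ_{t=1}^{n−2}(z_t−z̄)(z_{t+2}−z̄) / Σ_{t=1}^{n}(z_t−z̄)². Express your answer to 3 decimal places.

Mean z̄ = (1.1 − 0.3 + 1.5 − 3.1 + 2.9 + 2.6 − 3.0)/7 = 0.2429
Numerator Σ_{t=1}^{5}(z_t−z̄)(z_{t+2}−z̄) = -10.2637
Denominator Σ(z_t−z̄)² = 36.9171
r_2 = -10.2637 / 36.9171 = -0.278

-0.278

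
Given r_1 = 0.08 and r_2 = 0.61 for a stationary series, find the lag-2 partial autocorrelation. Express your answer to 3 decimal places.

0.607

φ_{22} = (r_2 − r_1²) / (1 − r_1²)
r_1² = (0.08)² = 0.0064
Numerator = 0.61 − 0.0064 = 0.6036; denominator = 1 − 0.0064 = 0.9936
φ_{22} = 0.6036 / 0.9936 = 0.607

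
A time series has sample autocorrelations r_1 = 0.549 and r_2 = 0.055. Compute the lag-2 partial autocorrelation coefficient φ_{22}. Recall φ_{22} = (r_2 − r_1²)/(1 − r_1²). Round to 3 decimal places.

φ_{22} = (r_2 − r_1²) / (1 − r_1²)
r_1² = (0.549)² = 0.301401
Numerator = 0.055 − 0.3014 = -0.2464; denominator = 1 − 0.3014 = 0.6986
φ_{22} = -0.2464 / 0.6986 = -0.353

-0.353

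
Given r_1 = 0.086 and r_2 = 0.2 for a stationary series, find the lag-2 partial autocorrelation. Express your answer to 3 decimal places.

φ_{22} = (r_2 − r_1²) / (1 − r_1²)
r_1² = (0.086)² = 0.007396
Numerator = 0.2 − 0.0074 = 0.1926; denominator = 1 − 0.0074 = 0.9926
φ_{22} = 0.1926 / 0.9926 = 0.194

0.194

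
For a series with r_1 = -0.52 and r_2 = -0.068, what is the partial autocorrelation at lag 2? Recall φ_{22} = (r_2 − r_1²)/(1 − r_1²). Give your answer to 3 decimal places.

-0.464

φ_{22} = (r_2 − r_1²) / (1 − r_1²)
r_1² = (-0.52)² = 0.2704
Numerator = -0.068 − 0.2704 = -0.3384; denominator = 1 − 0.2704 = 0.7296
φ_{22} = -0.3384 / 0.7296 = -0.464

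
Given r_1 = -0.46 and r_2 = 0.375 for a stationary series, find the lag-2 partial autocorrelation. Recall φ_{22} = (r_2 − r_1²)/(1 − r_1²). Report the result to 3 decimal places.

0.207

φ_{22} = (r_2 − r_1²) / (1 − r_1²)
r_1² = (-0.46)² = 0.2116
Numerator = 0.375 − 0.2116 = 0.1634; denominator = 1 − 0.2116 = 0.7884
φ_{22} = 0.1634 / 0.7884 = 0.207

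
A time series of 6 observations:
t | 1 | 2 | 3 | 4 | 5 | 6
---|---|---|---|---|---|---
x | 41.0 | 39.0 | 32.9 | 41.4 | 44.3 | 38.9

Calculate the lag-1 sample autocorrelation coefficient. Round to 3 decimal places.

-0.051

Mean x̄ = (41.0 + 39.0 + 32.9 + 41.4 + 44.3 + 38.9)/6 = 39.5833
Numerator Σ_{t=1}^{5}(x_t−x̄)(x_{t+1}−x̄) = -3.7236
Denominator Σ(x_t−x̄)² = 73.0283
r_1 = -3.7236 / 73.0283 = -0.051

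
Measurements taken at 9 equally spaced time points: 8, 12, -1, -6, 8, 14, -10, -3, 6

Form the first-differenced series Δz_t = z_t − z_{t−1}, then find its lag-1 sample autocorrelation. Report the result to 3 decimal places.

-0.197

First differences Δz: 4, -13, -5, 14, 6, -24, 7, 9
Mean of differences = -0.2500
Numerator Σ(Δz_t−Δz̄)(Δz_{t+1}−Δz̄) = -225.8125
Denominator Σ(Δz_t−Δz̄)² = 1147.5000
r_1(Δz) = -225.8125 / 1147.5000 = -0.197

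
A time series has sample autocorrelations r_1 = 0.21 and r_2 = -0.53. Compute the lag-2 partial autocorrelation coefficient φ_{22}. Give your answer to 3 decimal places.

-0.601

φ_{22} = (r_2 − r_1²) / (1 − r_1²)
r_1² = (0.21)² = 0.0441
Numerator = -0.53 − 0.0441 = -0.5741; denominator = 1 − 0.0441 = 0.9559
φ_{22} = -0.5741 / 0.9559 = -0.601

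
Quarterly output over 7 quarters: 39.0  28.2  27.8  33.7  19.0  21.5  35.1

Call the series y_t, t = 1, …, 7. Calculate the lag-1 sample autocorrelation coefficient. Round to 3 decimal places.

Mean ȳ = (39.0 + 28.2 + 27.8 + 33.7 + 19.0 + 21.5 + 35.1)/7 = 29.1857
Deviations from mean: 9.8143, -0.9857, -1.3857, 4.5143, -10.1857, -7.6857, 5.9143
Σ(y_t−ȳ)(y_{t+1}−ȳ) = (-9.6741) + (1.3659) + (-6.2555) + (-45.9812) + (78.2845) + (-45.4555) = -27.7159
Denominator Σ(y_t−ȳ)² = 317.3886
r_1 = -27.7159 / 317.3886 = -0.087

-0.087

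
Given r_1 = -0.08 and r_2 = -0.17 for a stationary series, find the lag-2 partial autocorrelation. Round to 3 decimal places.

-0.178

φ_{22} = (r_2 − r_1²) / (1 − r_1²)
r_1² = (-0.08)² = 0.0064
Numerator = -0.17 − 0.0064 = -0.1764; denominator = 1 − 0.0064 = 0.9936
φ_{22} = -0.1764 / 0.9936 = -0.178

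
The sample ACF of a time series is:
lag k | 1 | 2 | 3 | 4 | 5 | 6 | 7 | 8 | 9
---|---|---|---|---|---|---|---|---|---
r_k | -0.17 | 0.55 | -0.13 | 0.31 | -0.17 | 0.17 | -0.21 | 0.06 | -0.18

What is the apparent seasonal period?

The largest autocorrelation is r_2 = 0.55, with weaker echoes at lags 4 (0.31) and 6 (0.17); the remaining lags stay at or below 0.06.
The dominant spike at lag 2 indicates a seasonal period of 2.

2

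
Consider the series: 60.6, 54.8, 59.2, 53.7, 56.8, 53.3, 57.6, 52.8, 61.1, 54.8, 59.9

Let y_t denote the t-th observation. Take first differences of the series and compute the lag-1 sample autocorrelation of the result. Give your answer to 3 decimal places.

-0.845

First differences Δy: -5.8, 4.4, -5.5, 3.1, -3.5, 4.3, -4.8, 8.3, -6.3, 5.1
Mean of differences = -0.0700
Numerator Σ(Δy_t−Δȳ)(Δy_{t+1}−Δȳ) = -237.5749
Denominator Σ(Δy_t−Δȳ)² = 281.1810
r_1(Δy) = -237.5749 / 281.1810 = -0.845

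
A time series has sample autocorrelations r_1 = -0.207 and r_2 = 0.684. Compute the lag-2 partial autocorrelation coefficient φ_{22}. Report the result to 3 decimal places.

φ_{22} = (r_2 − r_1²) / (1 − r_1²)
r_1² = (-0.207)² = 0.042849
Numerator = 0.684 − 0.0428 = 0.6412; denominator = 1 − 0.0428 = 0.9572
φ_{22} = 0.6412 / 0.9572 = 0.670

0.670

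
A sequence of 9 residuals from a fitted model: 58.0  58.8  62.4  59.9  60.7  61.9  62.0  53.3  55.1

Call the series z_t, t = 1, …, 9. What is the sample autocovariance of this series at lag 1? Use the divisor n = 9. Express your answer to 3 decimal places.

2.458

Mean z̄ = (58.0 + 58.8 + 62.4 + 59.9 + 60.7 + 61.9 + 62.0 + 53.3 + 55.1)/9 = 59.1222
Σ_{t=1}^{8}(z_t−z̄)(z_{t+1}−z̄) = 22.1217
γ_1 = 22.1217 / 9 = 2.458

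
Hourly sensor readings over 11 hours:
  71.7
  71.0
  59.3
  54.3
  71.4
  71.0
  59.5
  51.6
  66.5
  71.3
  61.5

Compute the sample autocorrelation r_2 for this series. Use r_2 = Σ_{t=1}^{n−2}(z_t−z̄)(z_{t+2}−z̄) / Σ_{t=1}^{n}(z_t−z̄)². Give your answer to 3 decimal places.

-0.758

Mean z̄ = (71.7 + 71.0 + 59.3 + 54.3 + 71.4 + 71.0 + 59.5 + 51.6 + 66.5 + 71.3 + 61.5)/11 = 64.4636
Numerator Σ_{t=1}^{9}(z_t−z̄)(z_{t+2}−z̄) = -428.6436
Denominator Σ(z_t−z̄)² = 565.6655
r_2 = -428.6436 / 565.6655 = -0.758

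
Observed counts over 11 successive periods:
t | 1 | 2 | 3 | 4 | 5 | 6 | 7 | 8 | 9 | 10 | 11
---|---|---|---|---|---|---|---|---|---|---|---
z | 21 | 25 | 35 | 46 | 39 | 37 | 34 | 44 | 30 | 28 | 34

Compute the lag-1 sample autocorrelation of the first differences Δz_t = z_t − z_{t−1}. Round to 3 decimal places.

-0.108

First differences Δz: 4, 10, 11, -7, -2, -3, 10, -14, -2, 6
Mean of differences = 1.3000
Numerator Σ(Δz_t−Δz̄)(Δz_{t+1}−Δz̄) = -66.5900
Denominator Σ(Δz_t−Δz̄)² = 618.1000
r_1(Δz) = -66.5900 / 618.1000 = -0.108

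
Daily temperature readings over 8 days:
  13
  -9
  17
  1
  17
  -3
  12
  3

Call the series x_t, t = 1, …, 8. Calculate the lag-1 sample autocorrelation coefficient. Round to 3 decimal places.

Mean x̄ = (13 − 9 + 17 + 1 + 17 − 3 + 12 + 3)/8 = 6.3750
Deviations from mean: 6.6250, -15.3750, 10.6250, -5.3750, 10.6250, -9.3750, 5.6250, -3.3750
Σ(x_t−x̄)(x_{t+1}−x̄) = (-101.8594) + (-163.3594) + (-57.1094) + (-57.1094) + (-99.6094) + (-52.7344) + (-18.9844) = -550.7656
Denominator Σ(x_t−x̄)² = 665.8750
r_1 = -550.7656 / 665.8750 = -0.827

-0.827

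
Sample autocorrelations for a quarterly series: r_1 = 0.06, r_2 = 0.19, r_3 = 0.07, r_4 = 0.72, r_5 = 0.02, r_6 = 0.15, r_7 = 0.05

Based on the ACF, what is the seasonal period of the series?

4

The largest autocorrelation is r_4 = 0.72; the remaining lags stay at or below 0.19.
The dominant spike at lag 4 indicates a seasonal period of 4.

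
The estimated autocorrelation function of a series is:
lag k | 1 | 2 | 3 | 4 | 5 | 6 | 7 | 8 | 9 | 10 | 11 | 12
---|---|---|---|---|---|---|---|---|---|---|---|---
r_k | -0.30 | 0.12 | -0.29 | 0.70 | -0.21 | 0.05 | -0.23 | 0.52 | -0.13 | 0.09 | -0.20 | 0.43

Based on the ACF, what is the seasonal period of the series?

4

The largest autocorrelation is r_4 = 0.70, with weaker echoes at lags 8 (0.52) and 12 (0.43); the remaining lags stay at or below 0.12.
The dominant spike at lag 4 indicates a seasonal period of 4.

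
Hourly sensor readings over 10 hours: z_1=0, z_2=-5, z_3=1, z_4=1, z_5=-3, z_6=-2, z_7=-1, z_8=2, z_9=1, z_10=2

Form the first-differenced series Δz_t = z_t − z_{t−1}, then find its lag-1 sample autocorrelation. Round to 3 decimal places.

-0.395

First differences Δz: -5, 6, 0, -4, 1, 1, 3, -1, 1
Mean of differences = 0.2222
Numerator Σ(Δz_t−Δz̄)(Δz_{t+1}−Δz̄) = -35.3827
Denominator Σ(Δz_t−Δz̄)² = 89.5556
r_1(Δz) = -35.3827 / 89.5556 = -0.395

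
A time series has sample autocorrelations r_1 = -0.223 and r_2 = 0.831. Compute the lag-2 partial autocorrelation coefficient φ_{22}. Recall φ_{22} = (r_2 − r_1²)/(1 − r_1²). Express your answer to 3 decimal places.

0.822

φ_{22} = (r_2 − r_1²) / (1 − r_1²)
r_1² = (-0.223)² = 0.049729
Numerator = 0.831 − 0.0497 = 0.7813; denominator = 1 − 0.0497 = 0.9503
φ_{22} = 0.7813 / 0.9503 = 0.822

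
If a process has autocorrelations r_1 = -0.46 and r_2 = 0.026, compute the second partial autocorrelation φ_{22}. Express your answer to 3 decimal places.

φ_{22} = (r_2 − r_1²) / (1 − r_1²)
r_1² = (-0.46)² = 0.2116
Numerator = 0.026 − 0.2116 = -0.1856; denominator = 1 − 0.2116 = 0.7884
φ_{22} = -0.1856 / 0.7884 = -0.235

-0.235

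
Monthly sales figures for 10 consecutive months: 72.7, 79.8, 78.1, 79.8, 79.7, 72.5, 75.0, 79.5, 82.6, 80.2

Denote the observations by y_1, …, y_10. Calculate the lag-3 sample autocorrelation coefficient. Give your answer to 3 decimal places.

Mean ȳ = (72.7 + 79.8 + 78.1 + 79.8 + 79.7 + 72.5 + 75.0 + 79.5 + 82.6 + 80.2)/10 = 77.9900
Numerator Σ_{t=1}^{7}(y_t−ȳ)(y_{t+3}−ȳ) = -41.8303
Denominator Σ(y_t−ȳ)² = 104.9690
r_3 = -41.8303 / 104.9690 = -0.399

-0.399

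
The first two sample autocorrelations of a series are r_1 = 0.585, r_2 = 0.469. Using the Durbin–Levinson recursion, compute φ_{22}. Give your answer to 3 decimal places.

φ_{22} = (r_2 − r_1²) / (1 − r_1²)
r_1² = (0.585)² = 0.342225
Numerator = 0.469 − 0.3422 = 0.1268; denominator = 1 − 0.3422 = 0.6578
φ_{22} = 0.1268 / 0.6578 = 0.193

0.193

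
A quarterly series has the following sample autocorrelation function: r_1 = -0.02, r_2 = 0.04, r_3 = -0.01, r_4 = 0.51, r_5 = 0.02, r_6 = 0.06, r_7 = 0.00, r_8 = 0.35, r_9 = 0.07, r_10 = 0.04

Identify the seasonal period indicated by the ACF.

The largest autocorrelation is r_4 = 0.51, with a weaker echo at lag 8 (0.35); the remaining lags stay at or below 0.07.
The dominant spike at lag 4 indicates a seasonal period of 4.

4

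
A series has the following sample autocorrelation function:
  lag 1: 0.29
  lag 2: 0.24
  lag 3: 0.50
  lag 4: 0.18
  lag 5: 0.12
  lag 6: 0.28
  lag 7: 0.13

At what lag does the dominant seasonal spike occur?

The largest autocorrelation is r_3 = 0.50; the remaining lags stay at or below 0.29. The elevated value at lag 1 (0.29), dropping to 0.24 at lag 2, reflects decaying short-term dependence rather than seasonality.
The dominant spike at lag 3 indicates a seasonal period of 3.

3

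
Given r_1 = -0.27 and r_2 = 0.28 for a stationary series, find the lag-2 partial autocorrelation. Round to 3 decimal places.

φ_{22} = (r_2 − r_1²) / (1 − r_1²)
r_1² = (-0.27)² = 0.0729
Numerator = 0.28 − 0.0729 = 0.2071; denominator = 1 − 0.0729 = 0.9271
φ_{22} = 0.2071 / 0.9271 = 0.223

0.223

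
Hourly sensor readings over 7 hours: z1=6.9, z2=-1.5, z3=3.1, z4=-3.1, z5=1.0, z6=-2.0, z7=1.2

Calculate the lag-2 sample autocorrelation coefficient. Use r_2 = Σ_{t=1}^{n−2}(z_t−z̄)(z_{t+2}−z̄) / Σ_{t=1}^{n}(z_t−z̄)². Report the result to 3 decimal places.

Mean z̄ = (6.9 − 1.5 + 3.1 − 3.1 + 1.0 − 2.0 + 1.2)/7 = 0.8000
Deviations from mean: 6.1000, -2.3000, 2.3000, -3.9000, 0.2000, -2.8000, 0.4000
Σ(z_t−z̄)(z_{t+2}−z̄) = (14.0300) + (8.9700) + (0.4600) + (10.9200) + (0.0800) = 34.4600
Denominator Σ(z_t−z̄)² = 71.0400
r_2 = 34.4600 / 71.0400 = 0.485

0.485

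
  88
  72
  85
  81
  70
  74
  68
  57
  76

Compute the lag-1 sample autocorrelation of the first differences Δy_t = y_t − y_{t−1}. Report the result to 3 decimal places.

First differences Δy: -16, 13, -4, -11, 4, -6, -11, 19
Mean of differences = -1.5000
Numerator Σ(Δy_t−Δȳ)(Δy_{t+1}−Δȳ) = -451.7500
Denominator Σ(Δy_t−Δȳ)² = 1078.0000
r_1(Δy) = -451.7500 / 1078.0000 = -0.419

-0.419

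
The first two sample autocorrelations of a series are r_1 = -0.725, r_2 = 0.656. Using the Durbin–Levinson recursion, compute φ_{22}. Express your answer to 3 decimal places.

0.275

φ_{22} = (r_2 − r_1²) / (1 − r_1²)
r_1² = (-0.725)² = 0.525625
Numerator = 0.656 − 0.5256 = 0.1304; denominator = 1 − 0.5256 = 0.4744
φ_{22} = 0.1304 / 0.4744 = 0.275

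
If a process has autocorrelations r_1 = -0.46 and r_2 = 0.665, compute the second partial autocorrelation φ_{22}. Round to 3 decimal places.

φ_{22} = (r_2 − r_1²) / (1 − r_1²)
r_1² = (-0.46)² = 0.2116
Numerator = 0.665 − 0.2116 = 0.4534; denominator = 1 − 0.2116 = 0.7884
φ_{22} = 0.4534 / 0.7884 = 0.575

0.575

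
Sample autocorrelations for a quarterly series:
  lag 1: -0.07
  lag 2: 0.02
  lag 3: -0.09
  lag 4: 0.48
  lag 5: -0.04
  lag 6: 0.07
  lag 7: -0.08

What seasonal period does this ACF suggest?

The largest autocorrelation is r_4 = 0.48; the remaining lags stay at or below 0.07.
The dominant spike at lag 4 indicates a seasonal period of 4.

4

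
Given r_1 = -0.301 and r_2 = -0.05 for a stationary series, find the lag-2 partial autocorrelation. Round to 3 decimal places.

φ_{22} = (r_2 − r_1²) / (1 − r_1²)
r_1² = (-0.301)² = 0.090601
Numerator = -0.05 − 0.0906 = -0.1406; denominator = 1 − 0.0906 = 0.9094
φ_{22} = -0.1406 / 0.9094 = -0.155

-0.155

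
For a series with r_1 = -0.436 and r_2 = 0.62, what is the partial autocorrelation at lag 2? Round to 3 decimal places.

0.531

φ_{22} = (r_2 − r_1²) / (1 − r_1²)
r_1² = (-0.436)² = 0.190096
Numerator = 0.62 − 0.1901 = 0.4299; denominator = 1 − 0.1901 = 0.8099
φ_{22} = 0.4299 / 0.8099 = 0.531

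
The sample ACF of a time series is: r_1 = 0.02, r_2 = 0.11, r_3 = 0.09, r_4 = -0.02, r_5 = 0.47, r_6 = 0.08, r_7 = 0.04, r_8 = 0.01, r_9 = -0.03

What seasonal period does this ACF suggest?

5

The largest autocorrelation is r_5 = 0.47; the remaining lags stay at or below 0.11.
The dominant spike at lag 5 indicates a seasonal period of 5.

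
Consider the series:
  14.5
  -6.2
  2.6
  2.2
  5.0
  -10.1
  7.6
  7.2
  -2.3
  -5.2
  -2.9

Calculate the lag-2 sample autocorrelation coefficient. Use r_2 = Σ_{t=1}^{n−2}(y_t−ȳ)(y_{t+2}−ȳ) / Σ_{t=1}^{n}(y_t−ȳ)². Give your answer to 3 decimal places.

Mean ȳ = (14.5 − 6.2 + 2.6 + 2.2 + 5.0 − 10.1 + 7.6 + 7.2 − 2.3 − 5.2 − 2.9)/11 = 1.1273
Numerator Σ_{t=1}^{9}(y_t−ȳ)(y_{t+2}−ȳ) = -84.4242
Denominator Σ(y_t−ȳ)² = 523.6618
r_2 = -84.4242 / 523.6618 = -0.161

-0.161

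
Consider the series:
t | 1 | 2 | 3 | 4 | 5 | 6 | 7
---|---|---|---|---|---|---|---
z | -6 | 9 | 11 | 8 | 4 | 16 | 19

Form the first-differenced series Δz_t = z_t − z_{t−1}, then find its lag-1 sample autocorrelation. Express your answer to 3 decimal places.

First differences Δz: 15, 2, -3, -4, 12, 3
Mean of differences = 4.1667
Numerator Σ(Δz_t−Δz̄)(Δz_{t+1}−Δz̄) = -22.5278
Denominator Σ(Δz_t−Δz̄)² = 302.8333
r_1(Δz) = -22.5278 / 302.8333 = -0.074

-0.074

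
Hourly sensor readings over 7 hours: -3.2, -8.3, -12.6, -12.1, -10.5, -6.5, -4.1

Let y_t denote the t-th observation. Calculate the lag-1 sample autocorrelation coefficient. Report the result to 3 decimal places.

0.346

Mean ȳ = (-3.2 − 8.3 − 12.6 − 12.1 − 10.5 − 6.5 − 4.1)/7 = -8.1857
Σ(y_t−ȳ)(y_{t+1}−ȳ) = (-0.5698) + (0.5045) + (17.2788) + (9.0588) + (-3.9012) + (6.8873) = 29.2584
Denominator Σ(y_t−ȳ)² = 84.5686
r_1 = 29.2584 / 84.5686 = 0.346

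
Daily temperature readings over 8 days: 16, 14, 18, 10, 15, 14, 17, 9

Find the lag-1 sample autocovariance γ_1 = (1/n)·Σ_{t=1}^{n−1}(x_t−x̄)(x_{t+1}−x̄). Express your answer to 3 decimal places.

-4.439

Mean x̄ = (16 + 14 + 18 + 10 + 15 + 14 + 17 + 9)/8 = 14.1250
Σ_{t=1}^{7}(x_t−x̄)(x_{t+1}−x̄) = -35.5156
γ_1 = -35.5156 / 8 = -4.439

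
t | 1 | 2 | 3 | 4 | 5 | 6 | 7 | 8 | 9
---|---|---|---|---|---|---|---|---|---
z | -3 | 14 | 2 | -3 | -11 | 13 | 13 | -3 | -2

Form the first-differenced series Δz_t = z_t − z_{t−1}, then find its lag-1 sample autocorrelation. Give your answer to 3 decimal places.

First differences Δz: 17, -12, -5, -8, 24, 0, -16, 1
Mean of differences = 0.1250
Numerator Σ(Δz_t−Δz̄)(Δz_{t+1}−Δz̄) = -309.8906
Denominator Σ(Δz_t−Δz̄)² = 1354.8750
r_1(Δz) = -309.8906 / 1354.8750 = -0.229

-0.229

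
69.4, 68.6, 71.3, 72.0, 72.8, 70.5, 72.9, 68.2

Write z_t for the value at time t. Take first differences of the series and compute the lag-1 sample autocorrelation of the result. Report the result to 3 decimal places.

First differences Δz: -0.8, 2.7, 0.7, 0.8, -2.3, 2.4, -4.7
Mean of differences = -0.1714
Numerator Σ(Δz_t−Δz̄)(Δz_{t+1}−Δz̄) = -17.6422
Denominator Σ(Δz_t−Δz̄)² = 41.9943
r_1(Δz) = -17.6422 / 41.9943 = -0.420

-0.420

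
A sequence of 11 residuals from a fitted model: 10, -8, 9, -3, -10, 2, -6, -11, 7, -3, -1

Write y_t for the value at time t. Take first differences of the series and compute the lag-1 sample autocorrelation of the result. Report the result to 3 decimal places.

First differences Δy: -18, 17, -12, -7, 12, -8, -5, 18, -10, 2
Mean of differences = -1.1000
Numerator Σ(Δy_t−Δȳ)(Δy_{t+1}−Δȳ) = -851.7100
Denominator Σ(Δy_t−Δȳ)² = 1454.9000
r_1(Δy) = -851.7100 / 1454.9000 = -0.585

-0.585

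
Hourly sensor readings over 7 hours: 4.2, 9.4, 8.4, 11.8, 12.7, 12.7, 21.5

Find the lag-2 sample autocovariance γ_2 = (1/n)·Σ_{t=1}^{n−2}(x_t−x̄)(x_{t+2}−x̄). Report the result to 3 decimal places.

4.383

Mean x̄ = (4.2 + 9.4 + 8.4 + 11.8 + 12.7 + 12.7 + 21.5)/7 = 11.5286
Deviations: -7.3286, -2.1286, -3.1286, 0.2714, 1.1714, 1.1714, 9.9714
Σ_{t=1}^{5}(x_t−x̄)(x_{t+2}−x̄) = 30.6841
γ_2 = 30.6841 / 7 = 4.383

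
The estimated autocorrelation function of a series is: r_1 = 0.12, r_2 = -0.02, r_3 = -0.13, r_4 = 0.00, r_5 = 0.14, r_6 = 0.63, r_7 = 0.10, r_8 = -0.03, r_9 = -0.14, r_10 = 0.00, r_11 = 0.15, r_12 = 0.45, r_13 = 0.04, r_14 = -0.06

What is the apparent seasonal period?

The largest autocorrelation is r_6 = 0.63, with a weaker echo at lag 12 (0.45); the remaining lags stay at or below 0.15.
The dominant spike at lag 6 indicates a seasonal period of 6.

6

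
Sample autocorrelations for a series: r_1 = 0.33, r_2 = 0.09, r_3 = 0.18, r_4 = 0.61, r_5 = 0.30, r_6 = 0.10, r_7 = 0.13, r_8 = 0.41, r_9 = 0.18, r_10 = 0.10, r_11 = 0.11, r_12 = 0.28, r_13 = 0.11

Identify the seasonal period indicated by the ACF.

The largest autocorrelation is r_4 = 0.61, with a weaker echo at lag 8 (0.41); the remaining lags stay at or below 0.33. The elevated value at lag 1 (0.33), dropping to 0.09 at lag 2, reflects decaying short-term dependence rather than seasonality.
The dominant spike at lag 4 indicates a seasonal period of 4.

4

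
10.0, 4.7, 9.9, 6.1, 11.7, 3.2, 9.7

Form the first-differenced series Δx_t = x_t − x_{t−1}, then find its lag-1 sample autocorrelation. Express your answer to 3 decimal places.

-0.796

First differences Δx: -5.3, 5.2, -3.8, 5.6, -8.5, 6.5
Mean of differences = -0.0500
Numerator Σ(Δx_t−Δx̄)(Δx_{t+1}−Δx̄) = -171.5275
Denominator Σ(Δx_t−Δx̄)² = 215.4150
r_1(Δx) = -171.5275 / 215.4150 = -0.796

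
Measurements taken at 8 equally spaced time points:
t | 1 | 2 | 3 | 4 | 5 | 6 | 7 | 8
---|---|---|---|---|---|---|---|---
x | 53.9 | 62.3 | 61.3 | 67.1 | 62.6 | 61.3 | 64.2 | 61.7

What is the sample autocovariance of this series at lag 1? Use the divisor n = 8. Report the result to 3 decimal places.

Mean x̄ = (53.9 + 62.3 + 61.3 + 67.1 + 62.6 + 61.3 + 64.2 + 61.7)/8 = 61.8000
Σ_{t=1}^{7}(x_t−x̄)(x_{t+1}−x̄) = -4.4500
γ_1 = -4.4500 / 8 = -0.556

-0.556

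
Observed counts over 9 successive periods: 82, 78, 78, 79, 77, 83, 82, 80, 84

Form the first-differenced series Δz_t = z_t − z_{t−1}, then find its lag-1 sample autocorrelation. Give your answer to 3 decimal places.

-0.343

First differences Δz: -4, 0, 1, -2, 6, -1, -2, 4
Mean of differences = 0.2500
Numerator Σ(Δz_t−Δz̄)(Δz_{t+1}−Δz̄) = -26.5625
Denominator Σ(Δz_t−Δz̄)² = 77.5000
r_1(Δz) = -26.5625 / 77.5000 = -0.343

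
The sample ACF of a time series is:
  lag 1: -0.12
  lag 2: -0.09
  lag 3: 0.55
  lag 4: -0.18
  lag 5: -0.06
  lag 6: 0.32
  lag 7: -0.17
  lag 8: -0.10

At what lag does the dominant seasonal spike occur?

The largest autocorrelation is r_3 = 0.55, with a weaker echo at lag 6 (0.32); the remaining lags stay at or below -0.06.
The dominant spike at lag 3 indicates a seasonal period of 3.

3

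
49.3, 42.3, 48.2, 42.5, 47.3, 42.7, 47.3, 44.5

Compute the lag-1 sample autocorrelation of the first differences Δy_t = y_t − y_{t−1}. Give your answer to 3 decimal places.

-0.835

First differences Δy: -7.0, 5.9, -5.7, 4.8, -4.6, 4.6, -2.8
Mean of differences = -0.6857
Numerator Σ(Δy_t−Δȳ)(Δy_{t+1}−Δȳ) = -155.4516
Denominator Σ(Δy_t−Δȳ)² = 186.2086
r_1(Δy) = -155.4516 / 186.2086 = -0.835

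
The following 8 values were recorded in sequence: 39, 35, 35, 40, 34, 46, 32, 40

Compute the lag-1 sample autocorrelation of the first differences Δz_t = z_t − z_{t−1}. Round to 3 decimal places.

-0.794

First differences Δz: -4, 0, 5, -6, 12, -14, 8
Mean of differences = 0.1429
Numerator Σ(Δz_t−Δz̄)(Δz_{t+1}−Δz̄) = -381.5918
Denominator Σ(Δz_t−Δz̄)² = 480.8571
r_1(Δz) = -381.5918 / 480.8571 = -0.794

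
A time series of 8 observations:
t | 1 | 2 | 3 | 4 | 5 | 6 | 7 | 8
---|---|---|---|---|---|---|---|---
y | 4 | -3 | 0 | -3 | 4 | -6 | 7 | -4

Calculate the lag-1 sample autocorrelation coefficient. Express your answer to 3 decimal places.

-0.783

Mean ȳ = (4 − 3 + 0 − 3 + 4 − 6 + 7 − 4)/8 = -0.1250
Deviations from mean: 4.1250, -2.8750, 0.1250, -2.8750, 4.1250, -5.8750, 7.1250, -3.8750
Numerator Σ_{t=1}^{7}(y_t−ȳ)(y_{t+1}−ȳ) = -118.1406
Denominator Σ(y_t−ȳ)² = 150.8750
r_1 = -118.1406 / 150.8750 = -0.783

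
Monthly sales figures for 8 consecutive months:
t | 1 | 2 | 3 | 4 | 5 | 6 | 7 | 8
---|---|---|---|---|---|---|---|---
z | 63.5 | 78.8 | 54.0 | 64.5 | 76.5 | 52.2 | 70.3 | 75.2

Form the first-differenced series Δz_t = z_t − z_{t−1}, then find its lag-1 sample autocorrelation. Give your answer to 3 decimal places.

-0.565

First differences Δz: 15.3, -24.8, 10.5, 12.0, -24.3, 18.1, 4.9
Mean of differences = 1.6714
Numerator Σ(Δz_t−Δz̄)(Δz_{t+1}−Δz̄) = -1145.1665
Denominator Σ(Δz_t−Δz̄)² = 2025.9343
r_1(Δz) = -1145.1665 / 2025.9343 = -0.565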